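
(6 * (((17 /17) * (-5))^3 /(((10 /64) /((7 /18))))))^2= 31360000 /9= 3484444.44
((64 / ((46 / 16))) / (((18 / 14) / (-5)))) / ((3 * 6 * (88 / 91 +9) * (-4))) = 203840 / 1689741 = 0.12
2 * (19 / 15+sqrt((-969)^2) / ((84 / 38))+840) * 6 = 15355.49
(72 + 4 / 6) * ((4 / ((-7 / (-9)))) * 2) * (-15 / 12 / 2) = -3270 / 7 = -467.14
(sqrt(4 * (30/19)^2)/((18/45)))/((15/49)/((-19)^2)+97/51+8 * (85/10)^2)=712215/52315294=0.01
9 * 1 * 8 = 72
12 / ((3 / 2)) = 8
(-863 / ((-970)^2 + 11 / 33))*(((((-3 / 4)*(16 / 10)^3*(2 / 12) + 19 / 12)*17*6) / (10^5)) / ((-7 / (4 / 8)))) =70728891 / 987945350000000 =0.00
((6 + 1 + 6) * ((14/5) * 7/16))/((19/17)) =10829/760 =14.25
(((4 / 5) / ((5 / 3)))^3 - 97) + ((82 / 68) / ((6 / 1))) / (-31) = -9574525253 / 98812500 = -96.90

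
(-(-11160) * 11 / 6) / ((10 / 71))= 145266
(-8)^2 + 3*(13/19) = 1255/19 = 66.05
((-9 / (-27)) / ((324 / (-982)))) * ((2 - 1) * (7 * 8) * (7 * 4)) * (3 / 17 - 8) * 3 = 51197552 / 1377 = 37180.50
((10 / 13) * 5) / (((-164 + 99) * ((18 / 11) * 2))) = -55 / 3042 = -0.02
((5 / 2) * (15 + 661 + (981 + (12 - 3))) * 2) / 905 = 1666 / 181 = 9.20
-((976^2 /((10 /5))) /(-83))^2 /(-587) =226850258944 /4043843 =56097.69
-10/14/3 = -5/21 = -0.24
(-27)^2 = 729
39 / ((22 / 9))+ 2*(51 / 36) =620 / 33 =18.79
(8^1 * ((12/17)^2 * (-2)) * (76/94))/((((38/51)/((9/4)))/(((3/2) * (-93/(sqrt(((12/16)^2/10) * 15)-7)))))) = -485968896/1231259-26034048 * sqrt(6)/1231259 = -446.49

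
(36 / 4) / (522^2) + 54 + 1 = 1665181 / 30276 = 55.00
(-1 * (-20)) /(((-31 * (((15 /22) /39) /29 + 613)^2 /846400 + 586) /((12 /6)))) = 2328969001216000 /33318065578001001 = 0.07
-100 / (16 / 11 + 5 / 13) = -14300 / 263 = -54.37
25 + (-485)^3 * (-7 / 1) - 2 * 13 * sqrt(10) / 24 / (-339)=13 * sqrt(10) / 4068 + 798588900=798588900.01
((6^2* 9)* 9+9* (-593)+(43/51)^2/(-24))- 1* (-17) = -150069145/62424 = -2404.03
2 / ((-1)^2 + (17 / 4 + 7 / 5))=40 / 133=0.30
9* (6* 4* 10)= 2160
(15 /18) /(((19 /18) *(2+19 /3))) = 9 /95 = 0.09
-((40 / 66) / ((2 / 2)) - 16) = 508 / 33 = 15.39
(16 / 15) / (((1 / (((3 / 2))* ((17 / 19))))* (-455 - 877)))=-34 / 31635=-0.00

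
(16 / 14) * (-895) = -1022.86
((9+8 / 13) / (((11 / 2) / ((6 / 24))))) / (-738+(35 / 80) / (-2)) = -2000 / 3378089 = -0.00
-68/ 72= -17/ 18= -0.94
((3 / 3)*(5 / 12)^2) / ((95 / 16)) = 5 / 171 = 0.03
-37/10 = -3.70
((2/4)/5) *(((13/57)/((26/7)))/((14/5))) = 1/456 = 0.00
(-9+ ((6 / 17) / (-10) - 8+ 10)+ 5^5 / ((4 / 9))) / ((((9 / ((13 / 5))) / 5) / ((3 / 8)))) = 31047029 / 8160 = 3804.78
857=857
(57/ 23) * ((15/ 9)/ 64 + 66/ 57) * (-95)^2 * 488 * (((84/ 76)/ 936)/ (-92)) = -165.86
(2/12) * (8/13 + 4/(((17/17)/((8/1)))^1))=212/39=5.44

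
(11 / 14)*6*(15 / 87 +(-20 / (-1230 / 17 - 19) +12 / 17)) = 27722277 / 5359403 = 5.17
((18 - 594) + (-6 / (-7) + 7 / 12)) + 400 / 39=-616219 / 1092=-564.30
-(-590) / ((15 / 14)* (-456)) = -413 / 342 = -1.21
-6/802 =-3/401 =-0.01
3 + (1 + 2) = 6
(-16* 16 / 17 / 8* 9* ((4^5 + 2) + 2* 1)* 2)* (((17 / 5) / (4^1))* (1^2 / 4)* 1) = -37008 / 5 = -7401.60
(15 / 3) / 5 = 1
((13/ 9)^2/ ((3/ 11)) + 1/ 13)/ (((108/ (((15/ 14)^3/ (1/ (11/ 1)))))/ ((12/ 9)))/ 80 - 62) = -335637500/ 2689796889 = -0.12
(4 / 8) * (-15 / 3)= -5 / 2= -2.50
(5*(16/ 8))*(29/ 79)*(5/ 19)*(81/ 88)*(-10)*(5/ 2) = -1468125/ 66044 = -22.23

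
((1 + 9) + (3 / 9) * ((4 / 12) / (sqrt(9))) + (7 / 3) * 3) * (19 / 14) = 4370 / 189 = 23.12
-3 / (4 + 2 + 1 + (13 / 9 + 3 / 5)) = -135 / 407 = -0.33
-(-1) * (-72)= -72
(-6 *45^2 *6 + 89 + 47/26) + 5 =-1892909/26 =-72804.19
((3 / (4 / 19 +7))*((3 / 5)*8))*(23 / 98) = 15732 / 33565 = 0.47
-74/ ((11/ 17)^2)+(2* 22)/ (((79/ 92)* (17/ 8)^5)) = -2382789853814/ 13572413063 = -175.56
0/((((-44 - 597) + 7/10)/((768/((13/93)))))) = 0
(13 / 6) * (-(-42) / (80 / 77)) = 7007 / 80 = 87.59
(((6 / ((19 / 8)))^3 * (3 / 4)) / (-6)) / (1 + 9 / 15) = -8640 / 6859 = -1.26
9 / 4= 2.25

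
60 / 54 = 10 / 9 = 1.11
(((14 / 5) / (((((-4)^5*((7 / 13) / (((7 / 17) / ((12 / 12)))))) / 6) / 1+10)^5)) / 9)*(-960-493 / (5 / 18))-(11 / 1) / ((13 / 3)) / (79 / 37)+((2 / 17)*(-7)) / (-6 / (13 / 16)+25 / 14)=-4601644144107774064367670971 / 4416962042961138178216719400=-1.04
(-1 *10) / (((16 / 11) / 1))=-55 / 8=-6.88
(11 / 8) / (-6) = -11 / 48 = -0.23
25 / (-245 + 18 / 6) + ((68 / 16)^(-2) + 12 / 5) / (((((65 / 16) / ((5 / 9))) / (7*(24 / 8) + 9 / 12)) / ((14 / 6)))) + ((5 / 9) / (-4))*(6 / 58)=40158140111 / 2372996340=16.92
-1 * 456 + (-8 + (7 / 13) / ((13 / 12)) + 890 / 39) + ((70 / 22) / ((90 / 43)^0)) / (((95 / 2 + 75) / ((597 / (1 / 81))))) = 31830196 / 39039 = 815.34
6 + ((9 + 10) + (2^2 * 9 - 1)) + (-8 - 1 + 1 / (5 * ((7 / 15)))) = 51.43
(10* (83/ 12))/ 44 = 415/ 264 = 1.57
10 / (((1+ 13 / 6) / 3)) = 180 / 19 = 9.47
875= 875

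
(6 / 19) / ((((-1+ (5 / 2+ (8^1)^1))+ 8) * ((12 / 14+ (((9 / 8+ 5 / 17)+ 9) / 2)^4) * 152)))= 8210448384 / 50998775853248315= 0.00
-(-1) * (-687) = -687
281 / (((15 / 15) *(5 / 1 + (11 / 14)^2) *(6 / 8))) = 220304 / 3303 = 66.70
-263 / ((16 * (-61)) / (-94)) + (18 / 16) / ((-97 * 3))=-149900 / 5917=-25.33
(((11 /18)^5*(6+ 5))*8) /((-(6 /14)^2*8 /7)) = -607645423 /17006112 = -35.73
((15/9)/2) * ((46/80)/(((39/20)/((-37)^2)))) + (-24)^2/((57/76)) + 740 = 863179/468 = 1844.40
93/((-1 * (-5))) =93/5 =18.60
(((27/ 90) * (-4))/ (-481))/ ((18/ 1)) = 1/ 7215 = 0.00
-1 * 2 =-2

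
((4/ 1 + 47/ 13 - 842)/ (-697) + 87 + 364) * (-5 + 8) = 12292074/ 9061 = 1356.59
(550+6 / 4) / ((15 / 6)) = 1103 / 5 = 220.60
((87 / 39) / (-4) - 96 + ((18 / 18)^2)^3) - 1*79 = -9077 / 52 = -174.56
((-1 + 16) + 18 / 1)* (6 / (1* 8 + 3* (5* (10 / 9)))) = 297 / 37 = 8.03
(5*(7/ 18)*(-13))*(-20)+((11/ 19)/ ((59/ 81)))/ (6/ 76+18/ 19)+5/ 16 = 506.64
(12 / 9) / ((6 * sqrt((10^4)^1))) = 1 / 450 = 0.00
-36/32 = -9/8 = -1.12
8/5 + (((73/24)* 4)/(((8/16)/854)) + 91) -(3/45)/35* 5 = 730564/35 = 20873.26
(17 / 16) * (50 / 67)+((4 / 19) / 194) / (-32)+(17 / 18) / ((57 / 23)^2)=0.95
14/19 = 0.74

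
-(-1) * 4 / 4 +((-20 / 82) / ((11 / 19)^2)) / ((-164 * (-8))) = 3252611 / 3254416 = 1.00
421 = 421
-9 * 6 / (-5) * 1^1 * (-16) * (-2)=1728 / 5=345.60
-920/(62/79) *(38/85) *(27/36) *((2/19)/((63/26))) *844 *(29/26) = -177891568/11067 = -16074.06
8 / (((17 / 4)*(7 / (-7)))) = -32 / 17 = -1.88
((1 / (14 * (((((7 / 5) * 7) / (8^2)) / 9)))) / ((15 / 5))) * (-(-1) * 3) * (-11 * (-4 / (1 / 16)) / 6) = 168960 / 343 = 492.59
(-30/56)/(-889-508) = 15/39116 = 0.00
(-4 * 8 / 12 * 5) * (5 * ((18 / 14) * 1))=-600 / 7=-85.71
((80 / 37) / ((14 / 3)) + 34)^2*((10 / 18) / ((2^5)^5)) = 99591845 / 5064445919232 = 0.00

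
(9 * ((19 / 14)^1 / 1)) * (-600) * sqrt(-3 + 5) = -51300 * sqrt(2) / 7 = -10364.17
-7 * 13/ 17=-91/ 17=-5.35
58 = 58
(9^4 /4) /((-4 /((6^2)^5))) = -24794911296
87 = 87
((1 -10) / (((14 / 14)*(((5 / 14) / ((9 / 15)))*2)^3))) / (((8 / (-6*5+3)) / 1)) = 18.00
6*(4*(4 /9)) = 32 /3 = 10.67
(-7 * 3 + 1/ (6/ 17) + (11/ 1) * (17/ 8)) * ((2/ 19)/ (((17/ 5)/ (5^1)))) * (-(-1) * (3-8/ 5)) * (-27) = -39375/ 1292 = -30.48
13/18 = 0.72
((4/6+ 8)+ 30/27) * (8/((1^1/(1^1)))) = 704/9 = 78.22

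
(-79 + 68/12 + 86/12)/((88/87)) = -11513/176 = -65.41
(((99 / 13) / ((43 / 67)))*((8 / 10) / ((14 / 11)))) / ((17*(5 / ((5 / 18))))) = 0.02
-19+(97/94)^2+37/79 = -12192593/698044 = -17.47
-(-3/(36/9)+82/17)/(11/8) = -554/187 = -2.96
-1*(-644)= 644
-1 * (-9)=9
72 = 72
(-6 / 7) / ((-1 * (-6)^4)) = 0.00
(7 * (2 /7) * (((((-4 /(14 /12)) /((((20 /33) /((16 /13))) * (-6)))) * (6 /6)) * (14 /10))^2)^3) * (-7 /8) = -37917664877740032 /1178420166015625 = -32.18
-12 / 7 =-1.71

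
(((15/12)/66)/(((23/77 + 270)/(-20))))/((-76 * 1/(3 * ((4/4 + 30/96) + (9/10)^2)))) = 5943/50617216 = 0.00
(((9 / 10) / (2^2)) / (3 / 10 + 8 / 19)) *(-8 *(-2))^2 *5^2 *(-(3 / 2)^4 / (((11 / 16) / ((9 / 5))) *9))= -4432320 / 1507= -2941.15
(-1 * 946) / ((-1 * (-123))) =-946 / 123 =-7.69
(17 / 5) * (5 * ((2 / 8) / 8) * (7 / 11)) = 119 / 352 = 0.34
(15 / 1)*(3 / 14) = 45 / 14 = 3.21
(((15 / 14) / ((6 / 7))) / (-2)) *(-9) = 45 / 8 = 5.62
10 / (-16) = -0.62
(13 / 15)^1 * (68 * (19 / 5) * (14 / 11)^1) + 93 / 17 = 4074173 / 14025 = 290.49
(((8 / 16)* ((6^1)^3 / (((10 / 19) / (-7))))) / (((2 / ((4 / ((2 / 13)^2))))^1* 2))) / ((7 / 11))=-953667 / 10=-95366.70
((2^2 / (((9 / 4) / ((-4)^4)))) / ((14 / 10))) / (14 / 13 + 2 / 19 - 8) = -1264640 / 26523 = -47.68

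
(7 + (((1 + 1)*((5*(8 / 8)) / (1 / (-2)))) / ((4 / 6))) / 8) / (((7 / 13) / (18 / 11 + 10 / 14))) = 30589 / 2156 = 14.19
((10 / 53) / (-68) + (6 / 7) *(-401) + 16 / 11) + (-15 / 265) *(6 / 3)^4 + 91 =-34989343 / 138754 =-252.17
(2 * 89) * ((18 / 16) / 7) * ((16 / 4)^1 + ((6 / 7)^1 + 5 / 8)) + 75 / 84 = 247307 / 1568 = 157.72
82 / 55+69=3877 / 55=70.49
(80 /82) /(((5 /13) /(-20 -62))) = -208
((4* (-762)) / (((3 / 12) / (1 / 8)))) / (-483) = 508 / 161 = 3.16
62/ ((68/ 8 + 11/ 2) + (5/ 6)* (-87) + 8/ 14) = -868/ 811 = -1.07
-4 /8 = -1 /2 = -0.50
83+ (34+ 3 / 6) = 235 / 2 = 117.50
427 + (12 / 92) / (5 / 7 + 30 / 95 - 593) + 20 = 269814431 / 603612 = 447.00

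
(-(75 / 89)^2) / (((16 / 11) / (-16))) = 61875 / 7921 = 7.81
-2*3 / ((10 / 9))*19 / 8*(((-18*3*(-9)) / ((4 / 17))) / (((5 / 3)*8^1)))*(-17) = 108079353 / 3200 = 33774.80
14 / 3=4.67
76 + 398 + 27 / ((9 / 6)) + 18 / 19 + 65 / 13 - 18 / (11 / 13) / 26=103900 / 209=497.13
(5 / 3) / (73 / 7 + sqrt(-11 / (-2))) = 5110 / 30357 - 245 * sqrt(22) / 30357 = 0.13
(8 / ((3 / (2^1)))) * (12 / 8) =8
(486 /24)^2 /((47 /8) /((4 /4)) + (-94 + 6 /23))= -50301 /10778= -4.67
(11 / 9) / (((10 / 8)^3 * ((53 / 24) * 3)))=5632 / 59625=0.09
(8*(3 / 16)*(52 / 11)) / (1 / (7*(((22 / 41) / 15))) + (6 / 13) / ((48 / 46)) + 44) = 28392 / 193937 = 0.15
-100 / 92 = -25 / 23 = -1.09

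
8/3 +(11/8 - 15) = -263/24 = -10.96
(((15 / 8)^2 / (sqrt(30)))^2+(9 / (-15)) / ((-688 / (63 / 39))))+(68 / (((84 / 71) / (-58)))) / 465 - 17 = -212457178303 / 8943427584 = -23.76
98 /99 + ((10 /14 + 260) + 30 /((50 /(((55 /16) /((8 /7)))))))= 23374291 /88704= 263.51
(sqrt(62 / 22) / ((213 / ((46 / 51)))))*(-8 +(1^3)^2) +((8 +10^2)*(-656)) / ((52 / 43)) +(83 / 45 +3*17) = -34241806 / 585 -322*sqrt(341) / 119493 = -58533.05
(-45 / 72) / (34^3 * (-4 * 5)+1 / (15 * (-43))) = 3225 / 4056172808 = 0.00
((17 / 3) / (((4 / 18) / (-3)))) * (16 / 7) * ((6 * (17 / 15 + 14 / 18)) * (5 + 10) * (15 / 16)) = -197370 / 7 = -28195.71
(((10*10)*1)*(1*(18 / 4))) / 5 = 90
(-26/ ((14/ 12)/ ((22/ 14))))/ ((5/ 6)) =-10296/ 245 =-42.02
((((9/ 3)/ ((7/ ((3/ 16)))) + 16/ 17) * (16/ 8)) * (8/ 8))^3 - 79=-60803327607/ 862801408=-70.47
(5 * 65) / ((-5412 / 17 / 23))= -127075 / 5412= -23.48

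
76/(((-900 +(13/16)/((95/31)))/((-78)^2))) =-702823680/1367597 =-513.91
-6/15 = -2/5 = -0.40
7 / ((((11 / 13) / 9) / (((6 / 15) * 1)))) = 1638 / 55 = 29.78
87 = 87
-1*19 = -19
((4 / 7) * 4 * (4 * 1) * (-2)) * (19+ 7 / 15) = -37376 / 105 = -355.96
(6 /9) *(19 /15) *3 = 38 /15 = 2.53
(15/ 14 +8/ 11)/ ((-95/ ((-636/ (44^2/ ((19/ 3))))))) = 14681/ 372680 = 0.04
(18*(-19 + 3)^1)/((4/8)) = -576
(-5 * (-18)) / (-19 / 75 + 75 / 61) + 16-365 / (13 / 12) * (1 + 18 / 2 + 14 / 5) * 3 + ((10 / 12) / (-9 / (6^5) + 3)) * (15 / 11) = -12829.27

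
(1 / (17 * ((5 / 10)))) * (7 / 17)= 14 / 289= 0.05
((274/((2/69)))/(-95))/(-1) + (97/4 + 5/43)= 123.87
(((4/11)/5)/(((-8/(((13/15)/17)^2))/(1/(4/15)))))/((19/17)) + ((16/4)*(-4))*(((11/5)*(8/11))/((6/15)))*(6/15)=-54574249/2131800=-25.60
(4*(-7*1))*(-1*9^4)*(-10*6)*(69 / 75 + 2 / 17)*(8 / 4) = -1944365472 / 85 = -22874887.91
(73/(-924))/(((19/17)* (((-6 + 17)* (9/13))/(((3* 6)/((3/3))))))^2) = -3565393/10090311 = -0.35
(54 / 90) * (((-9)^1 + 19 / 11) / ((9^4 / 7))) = -112 / 24057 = -0.00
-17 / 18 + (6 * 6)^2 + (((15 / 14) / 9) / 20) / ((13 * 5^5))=26516262503 / 20475000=1295.06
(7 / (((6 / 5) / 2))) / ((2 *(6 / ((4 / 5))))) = 7 / 9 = 0.78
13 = 13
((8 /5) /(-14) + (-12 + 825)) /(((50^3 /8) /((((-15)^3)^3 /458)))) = -14000025825 /3206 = -4366820.28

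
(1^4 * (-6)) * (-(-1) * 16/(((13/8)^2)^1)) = -6144/169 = -36.36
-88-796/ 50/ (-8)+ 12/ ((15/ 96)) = -921/ 100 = -9.21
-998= -998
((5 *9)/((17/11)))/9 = 55/17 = 3.24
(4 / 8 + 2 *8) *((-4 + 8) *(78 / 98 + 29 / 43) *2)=408936 / 2107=194.08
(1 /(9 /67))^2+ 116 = 13885 /81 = 171.42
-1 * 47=-47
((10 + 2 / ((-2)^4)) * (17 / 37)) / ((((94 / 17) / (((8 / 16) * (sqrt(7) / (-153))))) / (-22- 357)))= 57987 * sqrt(7) / 55648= 2.76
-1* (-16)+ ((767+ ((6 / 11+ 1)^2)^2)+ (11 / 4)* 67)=56980113 / 58564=972.95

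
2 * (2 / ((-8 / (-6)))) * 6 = 18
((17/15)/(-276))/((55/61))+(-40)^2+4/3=364622563/227700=1601.33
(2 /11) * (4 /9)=8 /99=0.08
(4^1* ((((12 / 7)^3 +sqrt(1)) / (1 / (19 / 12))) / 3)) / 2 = 39349 / 6174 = 6.37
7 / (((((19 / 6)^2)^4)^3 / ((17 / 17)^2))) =33168669368251318272 / 4898762930960846817716295277921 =0.00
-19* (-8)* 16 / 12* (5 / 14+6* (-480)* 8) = -98056720 / 21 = -4669367.62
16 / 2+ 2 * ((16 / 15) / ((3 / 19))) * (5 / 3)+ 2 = 878 / 27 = 32.52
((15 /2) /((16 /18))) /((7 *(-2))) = -135 /224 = -0.60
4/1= 4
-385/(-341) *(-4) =-140/31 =-4.52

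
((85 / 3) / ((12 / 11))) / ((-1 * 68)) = -55 / 144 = -0.38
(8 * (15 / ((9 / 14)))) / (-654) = -280 / 981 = -0.29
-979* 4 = -3916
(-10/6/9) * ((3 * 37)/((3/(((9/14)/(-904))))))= 185/37968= 0.00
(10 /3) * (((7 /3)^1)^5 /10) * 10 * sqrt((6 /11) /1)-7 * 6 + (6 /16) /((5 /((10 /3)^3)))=-353 /9 + 168070 * sqrt(66) /8019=131.05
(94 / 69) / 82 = 47 / 2829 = 0.02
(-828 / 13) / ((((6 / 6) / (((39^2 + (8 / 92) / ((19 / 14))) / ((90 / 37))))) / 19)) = -9837634 / 13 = -756741.08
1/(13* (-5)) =-1/65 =-0.02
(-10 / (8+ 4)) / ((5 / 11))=-11 / 6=-1.83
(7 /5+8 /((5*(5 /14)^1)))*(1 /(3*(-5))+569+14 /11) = 4610116 /1375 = 3352.81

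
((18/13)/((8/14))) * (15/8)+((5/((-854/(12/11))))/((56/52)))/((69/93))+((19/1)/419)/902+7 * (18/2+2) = 220319765965755/2702138783344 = 81.54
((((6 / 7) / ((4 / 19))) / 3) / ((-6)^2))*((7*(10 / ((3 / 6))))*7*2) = 73.89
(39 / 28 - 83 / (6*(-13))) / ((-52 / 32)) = -5366 / 3549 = -1.51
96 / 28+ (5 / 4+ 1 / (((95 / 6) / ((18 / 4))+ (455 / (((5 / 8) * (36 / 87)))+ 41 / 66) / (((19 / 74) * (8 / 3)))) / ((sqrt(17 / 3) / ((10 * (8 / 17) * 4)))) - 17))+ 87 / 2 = 148628690531640 * sqrt(51) / 21603771055832793469+ 29143487179141340959685 / 604905589563318217132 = 48.18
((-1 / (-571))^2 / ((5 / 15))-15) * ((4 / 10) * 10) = -19562448 / 326041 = -60.00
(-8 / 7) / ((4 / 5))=-10 / 7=-1.43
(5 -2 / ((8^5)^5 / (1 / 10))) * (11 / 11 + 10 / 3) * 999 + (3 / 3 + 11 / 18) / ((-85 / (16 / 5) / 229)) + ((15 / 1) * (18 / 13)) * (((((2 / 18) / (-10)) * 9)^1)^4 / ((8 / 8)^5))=203176429962803046632574168032891 / 9392786934427724330041344000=21631.11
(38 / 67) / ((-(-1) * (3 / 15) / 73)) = 207.01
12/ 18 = 0.67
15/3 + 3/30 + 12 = 171/10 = 17.10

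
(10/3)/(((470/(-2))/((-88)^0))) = -2/141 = -0.01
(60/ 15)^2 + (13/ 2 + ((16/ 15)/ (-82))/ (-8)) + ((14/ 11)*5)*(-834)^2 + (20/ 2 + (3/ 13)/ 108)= 4671249287321/ 1055340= 4426297.96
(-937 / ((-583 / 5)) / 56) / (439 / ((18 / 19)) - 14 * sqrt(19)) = 0.00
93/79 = 1.18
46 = 46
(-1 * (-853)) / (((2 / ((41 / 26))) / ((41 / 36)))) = 1433893 / 1872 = 765.97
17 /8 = 2.12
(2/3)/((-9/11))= -22/27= -0.81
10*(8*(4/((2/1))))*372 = 59520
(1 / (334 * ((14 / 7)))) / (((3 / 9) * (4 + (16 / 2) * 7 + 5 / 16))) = 12 / 161155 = 0.00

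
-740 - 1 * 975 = -1715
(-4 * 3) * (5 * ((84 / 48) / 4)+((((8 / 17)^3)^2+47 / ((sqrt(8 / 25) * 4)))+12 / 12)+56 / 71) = -705 * sqrt(2) / 4 - 327981584271 / 6855069596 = -297.10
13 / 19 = 0.68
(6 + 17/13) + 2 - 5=56/13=4.31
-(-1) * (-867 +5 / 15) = -2600 / 3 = -866.67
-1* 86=-86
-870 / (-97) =870 / 97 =8.97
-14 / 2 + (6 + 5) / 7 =-38 / 7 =-5.43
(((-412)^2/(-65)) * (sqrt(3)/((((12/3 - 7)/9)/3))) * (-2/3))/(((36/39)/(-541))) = 15905683.07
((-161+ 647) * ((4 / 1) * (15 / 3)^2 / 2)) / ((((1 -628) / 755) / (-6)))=36693000 / 209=175564.59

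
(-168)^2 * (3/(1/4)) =338688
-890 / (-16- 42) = 445 / 29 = 15.34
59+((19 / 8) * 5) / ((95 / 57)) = 529 / 8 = 66.12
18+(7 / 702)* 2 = 6325 / 351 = 18.02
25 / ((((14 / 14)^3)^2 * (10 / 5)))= 25 / 2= 12.50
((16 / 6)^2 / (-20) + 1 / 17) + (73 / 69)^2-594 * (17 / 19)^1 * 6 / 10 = -489116144 / 1537803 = -318.06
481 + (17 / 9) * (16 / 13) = 56549 / 117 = 483.32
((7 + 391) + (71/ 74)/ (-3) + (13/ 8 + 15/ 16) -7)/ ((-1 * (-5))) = 698399/ 8880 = 78.65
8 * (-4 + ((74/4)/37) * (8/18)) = -272/9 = -30.22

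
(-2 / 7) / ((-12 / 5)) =5 / 42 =0.12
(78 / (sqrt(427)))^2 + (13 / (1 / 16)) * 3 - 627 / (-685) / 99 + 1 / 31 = 17362780048 / 27202035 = 638.29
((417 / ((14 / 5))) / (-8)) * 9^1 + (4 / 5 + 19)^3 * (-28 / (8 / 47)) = -1277081.03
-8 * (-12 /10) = 48 /5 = 9.60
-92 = -92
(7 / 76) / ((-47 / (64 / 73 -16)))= 1932 / 65189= 0.03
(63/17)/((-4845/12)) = -252/27455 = -0.01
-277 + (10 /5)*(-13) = -303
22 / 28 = 0.79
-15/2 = -7.50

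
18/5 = 3.60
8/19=0.42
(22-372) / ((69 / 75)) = -8750 / 23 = -380.43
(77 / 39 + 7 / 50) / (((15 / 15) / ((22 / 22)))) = 4123 / 1950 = 2.11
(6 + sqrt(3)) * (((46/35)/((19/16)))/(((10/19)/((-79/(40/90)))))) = -392472/175 - 65412 * sqrt(3)/175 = -2890.11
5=5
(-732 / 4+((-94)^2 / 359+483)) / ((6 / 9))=174804 / 359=486.92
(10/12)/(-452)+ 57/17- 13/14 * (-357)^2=-118342.15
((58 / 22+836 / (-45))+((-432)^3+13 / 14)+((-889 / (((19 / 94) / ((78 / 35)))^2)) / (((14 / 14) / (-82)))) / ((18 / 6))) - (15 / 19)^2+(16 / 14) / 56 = -6800624980393933 / 87560550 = -77667682.31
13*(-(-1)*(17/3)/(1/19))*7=29393/3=9797.67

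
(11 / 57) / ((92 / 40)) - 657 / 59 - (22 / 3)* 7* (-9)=34880401 / 77349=450.95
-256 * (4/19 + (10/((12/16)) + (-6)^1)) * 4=-440320/57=-7724.91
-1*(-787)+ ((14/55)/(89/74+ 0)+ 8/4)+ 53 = 4122626/4895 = 842.21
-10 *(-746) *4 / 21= 29840 / 21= 1420.95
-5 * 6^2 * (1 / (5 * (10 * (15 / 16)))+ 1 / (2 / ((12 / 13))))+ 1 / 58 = -86.90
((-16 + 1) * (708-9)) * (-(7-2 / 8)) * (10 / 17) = 1415475 / 34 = 41631.62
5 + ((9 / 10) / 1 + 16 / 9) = 691 / 90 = 7.68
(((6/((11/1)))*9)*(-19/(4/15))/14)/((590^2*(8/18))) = -13851/85771840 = -0.00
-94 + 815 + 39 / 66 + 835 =34245 / 22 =1556.59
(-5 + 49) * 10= 440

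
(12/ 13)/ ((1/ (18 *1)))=216/ 13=16.62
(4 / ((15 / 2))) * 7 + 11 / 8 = 613 / 120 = 5.11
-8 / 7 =-1.14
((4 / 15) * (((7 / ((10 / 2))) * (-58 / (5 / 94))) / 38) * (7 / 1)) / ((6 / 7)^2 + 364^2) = -6545126 / 11564480625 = -0.00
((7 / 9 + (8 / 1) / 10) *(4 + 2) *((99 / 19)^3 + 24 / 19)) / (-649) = -2.08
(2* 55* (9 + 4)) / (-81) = -1430 / 81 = -17.65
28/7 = 4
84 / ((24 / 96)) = 336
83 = 83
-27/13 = -2.08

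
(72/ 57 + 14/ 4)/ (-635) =-181/ 24130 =-0.01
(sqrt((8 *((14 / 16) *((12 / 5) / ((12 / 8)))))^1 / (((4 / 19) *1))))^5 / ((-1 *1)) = -70756 *sqrt(1330) / 125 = -20643.30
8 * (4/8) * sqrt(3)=4 * sqrt(3)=6.93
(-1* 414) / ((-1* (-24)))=-69 / 4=-17.25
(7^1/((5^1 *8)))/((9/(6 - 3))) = 7/120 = 0.06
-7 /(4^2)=-7 /16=-0.44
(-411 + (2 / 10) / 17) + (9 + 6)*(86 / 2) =19891 / 85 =234.01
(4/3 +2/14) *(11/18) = 341/378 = 0.90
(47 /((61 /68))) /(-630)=-0.08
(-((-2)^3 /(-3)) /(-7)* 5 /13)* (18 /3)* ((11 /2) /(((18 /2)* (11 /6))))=80 /273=0.29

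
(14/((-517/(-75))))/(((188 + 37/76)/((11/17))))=1064/152609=0.01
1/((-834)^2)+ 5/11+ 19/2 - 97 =-665994859/7651116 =-87.05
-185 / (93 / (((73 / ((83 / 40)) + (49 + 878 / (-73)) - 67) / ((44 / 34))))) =-16366580 / 2066119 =-7.92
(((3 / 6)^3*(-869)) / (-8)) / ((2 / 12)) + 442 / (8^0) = 16751 / 32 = 523.47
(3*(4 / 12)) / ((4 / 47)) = 47 / 4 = 11.75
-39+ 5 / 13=-502 / 13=-38.62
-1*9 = -9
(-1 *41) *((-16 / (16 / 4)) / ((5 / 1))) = 164 / 5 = 32.80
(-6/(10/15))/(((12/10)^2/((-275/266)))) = 6875/1064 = 6.46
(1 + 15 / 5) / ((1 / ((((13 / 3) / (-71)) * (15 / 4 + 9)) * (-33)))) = 7293 / 71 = 102.72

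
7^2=49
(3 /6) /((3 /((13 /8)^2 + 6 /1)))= 553 /384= 1.44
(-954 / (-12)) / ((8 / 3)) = 477 / 16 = 29.81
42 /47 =0.89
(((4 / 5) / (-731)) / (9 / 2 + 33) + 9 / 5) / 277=0.01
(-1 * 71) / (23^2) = -71 / 529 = -0.13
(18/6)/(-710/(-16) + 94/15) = 360/6077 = 0.06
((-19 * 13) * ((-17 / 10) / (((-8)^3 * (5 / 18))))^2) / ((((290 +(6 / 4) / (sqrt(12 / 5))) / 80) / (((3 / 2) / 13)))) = -38695077 / 34446976000 +1334313 * sqrt(15) / 1377879040000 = -0.00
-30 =-30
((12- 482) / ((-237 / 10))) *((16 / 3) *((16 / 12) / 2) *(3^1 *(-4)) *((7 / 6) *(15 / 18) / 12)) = -1316000 / 19197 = -68.55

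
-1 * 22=-22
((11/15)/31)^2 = 121/216225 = 0.00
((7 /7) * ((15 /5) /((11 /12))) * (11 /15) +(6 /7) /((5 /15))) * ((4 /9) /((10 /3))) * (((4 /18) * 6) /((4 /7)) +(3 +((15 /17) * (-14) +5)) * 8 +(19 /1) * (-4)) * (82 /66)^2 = -98082988 /883575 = -111.01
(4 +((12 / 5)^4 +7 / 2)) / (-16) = -50847 / 20000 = -2.54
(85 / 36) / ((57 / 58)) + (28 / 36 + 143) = 149981 / 1026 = 146.18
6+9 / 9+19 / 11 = 8.73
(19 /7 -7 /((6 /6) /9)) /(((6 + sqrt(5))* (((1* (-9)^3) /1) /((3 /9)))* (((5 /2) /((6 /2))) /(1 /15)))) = 0.00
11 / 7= 1.57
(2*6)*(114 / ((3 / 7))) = 3192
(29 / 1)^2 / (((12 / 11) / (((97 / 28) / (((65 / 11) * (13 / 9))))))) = 29612451 / 94640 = 312.90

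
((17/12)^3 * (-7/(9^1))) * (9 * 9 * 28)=-240737/48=-5015.35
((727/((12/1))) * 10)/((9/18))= 3635/3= 1211.67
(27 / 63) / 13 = 3 / 91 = 0.03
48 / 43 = 1.12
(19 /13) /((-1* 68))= -19 /884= -0.02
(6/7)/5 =6/35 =0.17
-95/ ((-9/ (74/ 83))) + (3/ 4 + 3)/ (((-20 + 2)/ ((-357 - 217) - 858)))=229885/ 747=307.74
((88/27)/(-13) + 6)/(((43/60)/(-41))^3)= -1112660624000/1033591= -1076499.92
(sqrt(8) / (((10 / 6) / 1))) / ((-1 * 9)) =-2 * sqrt(2) / 15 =-0.19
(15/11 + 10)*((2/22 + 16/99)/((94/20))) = 31250/51183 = 0.61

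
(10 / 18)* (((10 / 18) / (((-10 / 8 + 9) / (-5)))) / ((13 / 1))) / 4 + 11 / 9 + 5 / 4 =322303 / 130572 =2.47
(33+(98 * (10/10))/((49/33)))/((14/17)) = 1683/14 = 120.21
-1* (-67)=67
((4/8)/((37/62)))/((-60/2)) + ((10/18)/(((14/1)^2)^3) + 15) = 187700039101/12536677440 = 14.97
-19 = -19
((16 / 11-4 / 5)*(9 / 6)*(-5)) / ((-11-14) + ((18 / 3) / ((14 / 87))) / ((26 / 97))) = -9828 / 228437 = -0.04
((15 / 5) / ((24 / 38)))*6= 57 / 2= 28.50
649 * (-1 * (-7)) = 4543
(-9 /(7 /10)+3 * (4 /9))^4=17635.36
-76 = -76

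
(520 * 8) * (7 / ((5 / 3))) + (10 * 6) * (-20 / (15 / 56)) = 12992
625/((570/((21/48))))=875/1824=0.48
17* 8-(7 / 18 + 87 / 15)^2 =791351 / 8100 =97.70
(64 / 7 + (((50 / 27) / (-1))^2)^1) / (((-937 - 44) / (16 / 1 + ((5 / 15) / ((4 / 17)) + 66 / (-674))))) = -1123323443 / 5061109473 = -0.22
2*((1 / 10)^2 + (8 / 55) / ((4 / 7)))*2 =291 / 275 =1.06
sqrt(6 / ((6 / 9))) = 3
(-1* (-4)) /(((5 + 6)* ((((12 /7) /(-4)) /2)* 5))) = -56 /165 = -0.34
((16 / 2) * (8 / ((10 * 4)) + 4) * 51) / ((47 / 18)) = 154224 / 235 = 656.27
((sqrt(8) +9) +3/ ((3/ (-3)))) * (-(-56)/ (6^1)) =56 * sqrt(2)/ 3 +56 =82.40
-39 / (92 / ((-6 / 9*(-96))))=-624 / 23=-27.13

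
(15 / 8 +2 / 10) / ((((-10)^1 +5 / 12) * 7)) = -249 / 8050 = -0.03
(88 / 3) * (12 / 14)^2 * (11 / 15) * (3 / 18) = 1936 / 735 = 2.63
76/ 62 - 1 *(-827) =25675/ 31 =828.23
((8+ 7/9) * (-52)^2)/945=213616/8505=25.12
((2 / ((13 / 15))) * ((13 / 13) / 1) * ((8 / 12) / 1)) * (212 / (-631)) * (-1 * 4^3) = 271360 / 8203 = 33.08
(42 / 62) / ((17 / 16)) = 336 / 527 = 0.64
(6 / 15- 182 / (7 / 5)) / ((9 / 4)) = -57.60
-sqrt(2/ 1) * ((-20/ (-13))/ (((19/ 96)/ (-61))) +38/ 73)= 8540374 * sqrt(2)/ 18031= 669.84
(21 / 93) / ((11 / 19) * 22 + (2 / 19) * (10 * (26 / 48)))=798 / 47027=0.02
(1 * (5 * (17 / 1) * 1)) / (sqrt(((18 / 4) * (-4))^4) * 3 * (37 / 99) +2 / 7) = 6545 / 27994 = 0.23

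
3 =3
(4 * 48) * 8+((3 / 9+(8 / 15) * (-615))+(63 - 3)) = 3805 / 3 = 1268.33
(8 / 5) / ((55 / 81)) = 648 / 275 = 2.36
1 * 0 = 0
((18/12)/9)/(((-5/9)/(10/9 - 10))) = 8/3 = 2.67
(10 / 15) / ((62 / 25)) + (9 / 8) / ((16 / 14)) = 7459 / 5952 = 1.25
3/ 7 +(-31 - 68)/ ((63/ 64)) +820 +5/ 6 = 30269/ 42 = 720.69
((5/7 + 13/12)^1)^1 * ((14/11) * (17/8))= 2567/528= 4.86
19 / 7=2.71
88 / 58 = 44 / 29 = 1.52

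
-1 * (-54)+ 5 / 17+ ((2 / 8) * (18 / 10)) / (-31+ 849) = 15100433 / 278120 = 54.29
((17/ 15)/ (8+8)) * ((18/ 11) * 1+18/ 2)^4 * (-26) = -13804302447/ 585640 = -23571.31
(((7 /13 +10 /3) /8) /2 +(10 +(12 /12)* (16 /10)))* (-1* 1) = -36947 /3120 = -11.84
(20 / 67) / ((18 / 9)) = 10 / 67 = 0.15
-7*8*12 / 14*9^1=-432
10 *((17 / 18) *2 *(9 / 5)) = 34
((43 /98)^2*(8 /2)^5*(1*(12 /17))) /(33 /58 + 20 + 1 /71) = 23390767104 /3459689737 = 6.76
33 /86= 0.38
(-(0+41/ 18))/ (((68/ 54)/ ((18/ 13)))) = -1107/ 442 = -2.50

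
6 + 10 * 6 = 66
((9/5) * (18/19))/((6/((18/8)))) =243/380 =0.64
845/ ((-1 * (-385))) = 169/ 77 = 2.19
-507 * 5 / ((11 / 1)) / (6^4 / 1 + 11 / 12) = -0.18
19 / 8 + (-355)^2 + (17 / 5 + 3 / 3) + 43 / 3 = 126046.11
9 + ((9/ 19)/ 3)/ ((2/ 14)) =192/ 19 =10.11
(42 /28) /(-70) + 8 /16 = 67 /140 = 0.48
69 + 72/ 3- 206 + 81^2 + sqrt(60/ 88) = sqrt(330)/ 22 + 6448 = 6448.83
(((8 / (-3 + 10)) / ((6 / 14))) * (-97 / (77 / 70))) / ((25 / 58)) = -90016 / 165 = -545.55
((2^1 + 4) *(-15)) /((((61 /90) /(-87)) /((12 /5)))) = 1691280 /61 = 27725.90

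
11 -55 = -44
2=2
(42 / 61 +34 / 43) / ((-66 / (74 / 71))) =-143560 / 6145689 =-0.02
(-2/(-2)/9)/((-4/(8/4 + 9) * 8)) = -11/288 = -0.04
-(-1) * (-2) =-2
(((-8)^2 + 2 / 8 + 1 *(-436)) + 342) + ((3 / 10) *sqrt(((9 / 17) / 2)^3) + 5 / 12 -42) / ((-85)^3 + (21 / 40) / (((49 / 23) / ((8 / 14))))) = -107428617107 / 3611054172 -3969 *sqrt(34) / 347864885236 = -29.75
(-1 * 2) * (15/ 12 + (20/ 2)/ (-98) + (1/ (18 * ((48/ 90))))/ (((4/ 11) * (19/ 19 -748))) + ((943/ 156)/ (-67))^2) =-6161766502301/ 2665779506208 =-2.31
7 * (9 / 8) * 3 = 189 / 8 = 23.62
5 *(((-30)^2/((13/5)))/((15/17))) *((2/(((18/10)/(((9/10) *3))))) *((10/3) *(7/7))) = 255000/13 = 19615.38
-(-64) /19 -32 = -544 /19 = -28.63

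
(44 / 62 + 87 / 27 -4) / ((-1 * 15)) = 19 / 4185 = 0.00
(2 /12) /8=1 /48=0.02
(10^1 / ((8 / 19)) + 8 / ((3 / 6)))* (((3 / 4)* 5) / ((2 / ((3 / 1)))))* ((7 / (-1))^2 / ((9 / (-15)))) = -584325 / 32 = -18260.16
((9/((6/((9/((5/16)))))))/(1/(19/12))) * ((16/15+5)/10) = 5187/125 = 41.50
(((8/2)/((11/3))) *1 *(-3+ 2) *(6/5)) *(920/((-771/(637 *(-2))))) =-5625984/2827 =-1990.09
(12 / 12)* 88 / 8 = 11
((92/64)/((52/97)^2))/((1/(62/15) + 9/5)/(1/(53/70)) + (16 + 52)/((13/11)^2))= 0.10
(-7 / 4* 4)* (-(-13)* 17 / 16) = -1547 / 16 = -96.69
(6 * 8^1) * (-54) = -2592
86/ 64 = 43/ 32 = 1.34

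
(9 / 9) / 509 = 1 / 509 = 0.00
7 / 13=0.54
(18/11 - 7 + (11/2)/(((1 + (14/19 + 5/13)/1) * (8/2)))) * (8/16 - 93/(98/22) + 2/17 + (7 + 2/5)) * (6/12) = 3327561749/109746560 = 30.32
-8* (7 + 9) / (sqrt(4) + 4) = -21.33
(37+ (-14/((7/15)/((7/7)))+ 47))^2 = 2916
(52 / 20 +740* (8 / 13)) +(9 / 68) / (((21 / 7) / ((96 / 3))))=459.40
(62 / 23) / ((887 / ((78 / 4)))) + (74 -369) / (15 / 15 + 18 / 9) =-6014668 / 61203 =-98.27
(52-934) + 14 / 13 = -11452 / 13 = -880.92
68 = 68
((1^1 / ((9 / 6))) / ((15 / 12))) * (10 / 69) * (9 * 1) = 0.70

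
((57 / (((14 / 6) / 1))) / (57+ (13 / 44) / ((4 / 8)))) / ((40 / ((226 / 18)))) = 23617 / 177380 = 0.13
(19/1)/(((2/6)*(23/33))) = 1881/23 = 81.78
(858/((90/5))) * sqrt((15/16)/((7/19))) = 143 * sqrt(1995)/84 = 76.04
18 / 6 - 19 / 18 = 35 / 18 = 1.94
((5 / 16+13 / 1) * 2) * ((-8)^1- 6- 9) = -4899 / 8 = -612.38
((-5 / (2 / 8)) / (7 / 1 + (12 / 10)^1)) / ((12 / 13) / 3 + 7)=-260 / 779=-0.33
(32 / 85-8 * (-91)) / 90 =30956 / 3825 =8.09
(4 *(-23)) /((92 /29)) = -29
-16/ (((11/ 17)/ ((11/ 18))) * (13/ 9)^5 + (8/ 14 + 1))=-12492144/ 6425009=-1.94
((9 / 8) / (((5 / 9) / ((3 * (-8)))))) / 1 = -243 / 5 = -48.60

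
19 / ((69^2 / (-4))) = -76 / 4761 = -0.02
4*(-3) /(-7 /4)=6.86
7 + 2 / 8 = 29 / 4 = 7.25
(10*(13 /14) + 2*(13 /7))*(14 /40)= 91 /20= 4.55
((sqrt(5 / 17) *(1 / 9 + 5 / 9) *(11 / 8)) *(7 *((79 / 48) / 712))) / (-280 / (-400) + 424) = 30415 *sqrt(85) / 14804838144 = 0.00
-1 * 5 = -5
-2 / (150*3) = -1 / 225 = -0.00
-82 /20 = -4.10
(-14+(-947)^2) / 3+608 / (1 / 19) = 310483.67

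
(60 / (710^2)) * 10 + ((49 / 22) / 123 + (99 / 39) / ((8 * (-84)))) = 0.02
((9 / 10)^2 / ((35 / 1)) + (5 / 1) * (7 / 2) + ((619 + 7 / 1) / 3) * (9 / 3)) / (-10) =-2252331 / 35000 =-64.35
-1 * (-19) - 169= -150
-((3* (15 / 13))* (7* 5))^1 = -1575 / 13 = -121.15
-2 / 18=-1 / 9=-0.11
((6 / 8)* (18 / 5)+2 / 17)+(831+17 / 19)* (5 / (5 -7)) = -6708449 / 3230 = -2076.92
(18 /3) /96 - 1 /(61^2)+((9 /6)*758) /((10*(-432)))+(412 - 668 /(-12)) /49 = 2453106599 /262553760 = 9.34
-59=-59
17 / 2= 8.50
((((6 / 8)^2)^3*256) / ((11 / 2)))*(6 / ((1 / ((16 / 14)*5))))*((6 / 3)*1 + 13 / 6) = 91125 / 77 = 1183.44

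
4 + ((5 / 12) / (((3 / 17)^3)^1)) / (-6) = -16789 / 1944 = -8.64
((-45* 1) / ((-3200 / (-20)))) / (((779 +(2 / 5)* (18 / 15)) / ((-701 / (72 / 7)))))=122675 / 4988672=0.02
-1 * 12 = -12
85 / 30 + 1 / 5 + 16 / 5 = 6.23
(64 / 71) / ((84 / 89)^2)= 31684 / 31311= 1.01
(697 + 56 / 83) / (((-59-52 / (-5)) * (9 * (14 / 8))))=-1158140 / 1270647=-0.91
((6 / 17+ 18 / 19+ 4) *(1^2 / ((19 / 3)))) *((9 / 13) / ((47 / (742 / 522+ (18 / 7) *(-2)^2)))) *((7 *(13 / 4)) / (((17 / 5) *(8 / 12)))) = 205976070 / 142200427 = 1.45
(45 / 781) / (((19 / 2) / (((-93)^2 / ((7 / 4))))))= 3113640 / 103873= 29.98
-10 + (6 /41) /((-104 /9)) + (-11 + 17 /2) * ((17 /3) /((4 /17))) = -898267 /12792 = -70.22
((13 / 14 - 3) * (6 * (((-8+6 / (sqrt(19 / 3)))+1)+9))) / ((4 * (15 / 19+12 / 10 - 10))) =8265 / 10654+1305 * sqrt(57) / 10654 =1.70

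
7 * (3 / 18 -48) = -2009 / 6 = -334.83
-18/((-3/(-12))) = -72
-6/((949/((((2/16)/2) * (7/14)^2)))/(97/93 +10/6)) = -63/235352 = -0.00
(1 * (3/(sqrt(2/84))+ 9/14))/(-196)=-3 * sqrt(42)/196 - 9/2744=-0.10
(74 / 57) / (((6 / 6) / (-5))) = -370 / 57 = -6.49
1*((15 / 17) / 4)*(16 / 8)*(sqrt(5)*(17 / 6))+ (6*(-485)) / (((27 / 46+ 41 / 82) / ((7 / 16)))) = -46851 / 40+ 5*sqrt(5) / 4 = -1168.48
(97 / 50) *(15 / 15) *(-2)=-97 / 25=-3.88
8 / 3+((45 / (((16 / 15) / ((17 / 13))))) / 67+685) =688.49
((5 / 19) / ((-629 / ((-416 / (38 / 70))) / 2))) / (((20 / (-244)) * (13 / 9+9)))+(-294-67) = -3860673163 / 10672243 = -361.75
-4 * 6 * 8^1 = -192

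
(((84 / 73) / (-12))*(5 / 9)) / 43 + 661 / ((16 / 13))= 242760283 / 452016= 537.06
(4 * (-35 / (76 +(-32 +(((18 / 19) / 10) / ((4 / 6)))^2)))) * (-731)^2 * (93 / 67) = -251161425942000 / 106471643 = -2358951.35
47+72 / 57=917 / 19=48.26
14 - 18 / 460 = 3211 / 230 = 13.96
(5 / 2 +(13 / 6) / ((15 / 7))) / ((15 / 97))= 15326 / 675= 22.71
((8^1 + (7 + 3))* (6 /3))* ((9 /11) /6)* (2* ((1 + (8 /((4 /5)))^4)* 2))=2160216 /11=196383.27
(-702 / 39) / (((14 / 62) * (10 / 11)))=-3069 / 35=-87.69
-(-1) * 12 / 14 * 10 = 60 / 7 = 8.57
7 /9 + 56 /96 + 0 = 49 /36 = 1.36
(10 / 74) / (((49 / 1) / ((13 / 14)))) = 65 / 25382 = 0.00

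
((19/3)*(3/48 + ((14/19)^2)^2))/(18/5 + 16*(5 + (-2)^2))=3724885/242973216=0.02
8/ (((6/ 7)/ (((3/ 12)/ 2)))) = 7/ 6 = 1.17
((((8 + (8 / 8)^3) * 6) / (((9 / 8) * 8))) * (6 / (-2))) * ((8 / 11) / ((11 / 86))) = -12384 / 121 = -102.35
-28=-28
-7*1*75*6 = -3150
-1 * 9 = -9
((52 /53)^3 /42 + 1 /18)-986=-18494419009 /18758502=-985.92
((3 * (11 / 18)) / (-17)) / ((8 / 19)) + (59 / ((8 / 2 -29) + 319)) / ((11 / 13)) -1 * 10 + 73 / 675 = -980777891 / 98960400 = -9.91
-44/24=-1.83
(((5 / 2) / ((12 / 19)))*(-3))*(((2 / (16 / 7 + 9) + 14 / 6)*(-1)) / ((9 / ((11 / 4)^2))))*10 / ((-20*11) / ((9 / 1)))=-621775 / 60672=-10.25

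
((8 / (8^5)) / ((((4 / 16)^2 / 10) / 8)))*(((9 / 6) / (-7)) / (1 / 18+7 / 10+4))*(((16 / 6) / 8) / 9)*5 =-125 / 47936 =-0.00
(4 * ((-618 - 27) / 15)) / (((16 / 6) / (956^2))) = -58948872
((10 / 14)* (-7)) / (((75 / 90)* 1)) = -6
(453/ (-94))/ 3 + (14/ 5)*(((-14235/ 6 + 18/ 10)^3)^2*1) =58405735340976360193765433121/ 117500000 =497070088008309448457.58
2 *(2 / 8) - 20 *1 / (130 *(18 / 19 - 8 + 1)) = 1571 / 2990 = 0.53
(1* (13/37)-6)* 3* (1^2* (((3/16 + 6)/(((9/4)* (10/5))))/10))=-6897/2960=-2.33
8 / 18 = 4 / 9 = 0.44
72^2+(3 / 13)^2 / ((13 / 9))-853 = 9515288 / 2197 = 4331.04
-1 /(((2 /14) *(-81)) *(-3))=-7 /243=-0.03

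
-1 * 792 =-792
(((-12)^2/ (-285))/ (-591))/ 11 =0.00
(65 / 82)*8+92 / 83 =25352 / 3403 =7.45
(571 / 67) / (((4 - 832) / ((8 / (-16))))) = 571 / 110952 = 0.01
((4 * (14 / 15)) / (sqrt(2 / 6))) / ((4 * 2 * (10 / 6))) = 7 * sqrt(3) / 25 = 0.48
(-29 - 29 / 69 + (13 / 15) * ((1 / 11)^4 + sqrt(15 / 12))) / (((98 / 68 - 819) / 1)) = 5052598934 / 140406677565 - 221 * sqrt(5) / 416955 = 0.03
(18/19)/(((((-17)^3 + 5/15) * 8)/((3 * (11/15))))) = -297/5600440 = -0.00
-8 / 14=-4 / 7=-0.57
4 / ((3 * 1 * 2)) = 2 / 3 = 0.67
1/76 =0.01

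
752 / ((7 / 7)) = 752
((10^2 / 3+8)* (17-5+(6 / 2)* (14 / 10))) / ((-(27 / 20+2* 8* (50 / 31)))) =-415152 / 16837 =-24.66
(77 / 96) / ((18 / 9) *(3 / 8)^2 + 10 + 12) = 77 / 2139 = 0.04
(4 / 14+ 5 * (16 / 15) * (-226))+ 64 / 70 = -18062 / 15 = -1204.13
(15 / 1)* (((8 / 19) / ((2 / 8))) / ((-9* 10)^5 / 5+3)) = -160 / 7479539981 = -0.00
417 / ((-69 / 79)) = -10981 / 23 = -477.43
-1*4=-4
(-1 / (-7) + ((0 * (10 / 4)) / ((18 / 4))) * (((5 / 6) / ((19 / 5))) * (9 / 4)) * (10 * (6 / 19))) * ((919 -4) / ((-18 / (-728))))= 15860 / 3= 5286.67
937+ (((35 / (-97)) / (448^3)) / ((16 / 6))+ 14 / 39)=937.36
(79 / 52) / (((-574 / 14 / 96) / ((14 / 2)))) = -24.90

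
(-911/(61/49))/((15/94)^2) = -394430204/13725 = -28738.08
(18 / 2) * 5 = 45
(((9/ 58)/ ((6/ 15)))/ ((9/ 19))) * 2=95/ 58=1.64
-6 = -6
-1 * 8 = -8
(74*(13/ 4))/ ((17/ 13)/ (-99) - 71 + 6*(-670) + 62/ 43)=-26619021/ 452641936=-0.06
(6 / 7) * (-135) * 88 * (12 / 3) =-285120 / 7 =-40731.43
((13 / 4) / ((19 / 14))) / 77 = 0.03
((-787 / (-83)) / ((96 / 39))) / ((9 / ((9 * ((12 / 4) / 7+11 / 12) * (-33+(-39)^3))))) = -2859042719 / 9296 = -307556.23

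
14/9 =1.56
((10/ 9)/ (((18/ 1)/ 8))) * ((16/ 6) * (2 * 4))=2560/ 243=10.53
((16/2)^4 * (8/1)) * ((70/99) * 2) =46338.59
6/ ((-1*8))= -3/ 4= -0.75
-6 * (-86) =516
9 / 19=0.47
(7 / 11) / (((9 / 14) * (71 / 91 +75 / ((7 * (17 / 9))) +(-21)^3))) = -21658 / 202480245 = -0.00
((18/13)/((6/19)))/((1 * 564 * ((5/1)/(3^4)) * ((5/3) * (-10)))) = -4617/611000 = -0.01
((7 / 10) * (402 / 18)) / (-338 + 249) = -469 / 2670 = -0.18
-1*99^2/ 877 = -11.18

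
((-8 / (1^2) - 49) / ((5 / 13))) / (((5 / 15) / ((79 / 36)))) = -975.65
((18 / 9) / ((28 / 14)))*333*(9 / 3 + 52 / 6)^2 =45325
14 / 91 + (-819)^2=670761.15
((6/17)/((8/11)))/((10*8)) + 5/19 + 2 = 234547/103360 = 2.27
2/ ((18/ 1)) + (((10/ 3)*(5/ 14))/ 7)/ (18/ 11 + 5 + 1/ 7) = 0.14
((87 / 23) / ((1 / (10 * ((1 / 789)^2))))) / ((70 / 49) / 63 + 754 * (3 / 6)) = 42630 / 264512008829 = 0.00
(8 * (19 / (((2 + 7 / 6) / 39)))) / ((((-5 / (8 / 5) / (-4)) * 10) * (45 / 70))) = 46592 / 125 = 372.74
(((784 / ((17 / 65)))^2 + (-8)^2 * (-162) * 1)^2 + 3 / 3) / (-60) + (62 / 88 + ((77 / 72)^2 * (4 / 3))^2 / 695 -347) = -12959661697948139538347291269 / 9652186122036480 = -1342665955058.67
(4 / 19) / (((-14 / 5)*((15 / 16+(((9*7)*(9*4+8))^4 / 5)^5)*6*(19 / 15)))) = -1250000 / 29012806624636678036909583585598450695129553800753503025658153239781012357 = -0.00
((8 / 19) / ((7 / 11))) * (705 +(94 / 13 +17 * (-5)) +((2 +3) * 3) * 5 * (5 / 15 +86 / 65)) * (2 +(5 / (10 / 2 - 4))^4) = 28369176 / 91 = 311749.19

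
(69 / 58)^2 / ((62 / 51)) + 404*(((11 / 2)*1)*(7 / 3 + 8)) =22961.83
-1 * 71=-71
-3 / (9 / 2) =-2 / 3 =-0.67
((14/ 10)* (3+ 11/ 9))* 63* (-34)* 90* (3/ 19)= -179928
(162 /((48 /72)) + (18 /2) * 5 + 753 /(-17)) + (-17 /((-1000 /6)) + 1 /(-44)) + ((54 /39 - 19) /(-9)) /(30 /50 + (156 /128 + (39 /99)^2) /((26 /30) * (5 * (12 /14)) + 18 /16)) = 390001296401802 /1585374522875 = 246.00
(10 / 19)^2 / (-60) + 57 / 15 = 20552 / 5415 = 3.80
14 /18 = 7 /9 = 0.78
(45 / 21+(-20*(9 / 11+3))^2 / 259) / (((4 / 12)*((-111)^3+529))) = -2318265 / 42843609578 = -0.00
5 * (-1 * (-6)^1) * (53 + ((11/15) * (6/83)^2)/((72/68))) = 10954258/6889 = 1590.11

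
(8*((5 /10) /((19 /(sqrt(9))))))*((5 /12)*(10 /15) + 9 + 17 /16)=1489 /228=6.53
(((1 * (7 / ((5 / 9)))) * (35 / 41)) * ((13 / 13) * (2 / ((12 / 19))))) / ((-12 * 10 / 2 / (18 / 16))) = -0.64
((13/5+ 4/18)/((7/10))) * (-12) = -1016/21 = -48.38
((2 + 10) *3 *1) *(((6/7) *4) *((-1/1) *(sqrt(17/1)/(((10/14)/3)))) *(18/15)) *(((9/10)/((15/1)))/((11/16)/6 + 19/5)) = -2239488 *sqrt(17)/234875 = -39.31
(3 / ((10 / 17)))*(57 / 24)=969 / 80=12.11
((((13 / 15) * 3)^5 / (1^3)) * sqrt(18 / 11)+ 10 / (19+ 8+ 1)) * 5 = 25 / 14+ 1113879 * sqrt(22) / 6875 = 761.72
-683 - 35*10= -1033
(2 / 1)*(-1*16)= -32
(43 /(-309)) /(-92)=43 /28428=0.00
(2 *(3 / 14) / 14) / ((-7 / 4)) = -0.02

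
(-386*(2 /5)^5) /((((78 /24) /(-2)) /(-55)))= -1086976 /8125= -133.78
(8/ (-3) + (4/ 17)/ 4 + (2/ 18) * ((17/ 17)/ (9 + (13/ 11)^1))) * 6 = -44501/ 2856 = -15.58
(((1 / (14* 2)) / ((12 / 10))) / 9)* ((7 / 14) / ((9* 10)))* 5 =5 / 54432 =0.00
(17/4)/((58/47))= 799/232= 3.44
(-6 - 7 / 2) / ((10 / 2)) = -19 / 10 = -1.90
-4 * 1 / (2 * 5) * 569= -1138 / 5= -227.60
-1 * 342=-342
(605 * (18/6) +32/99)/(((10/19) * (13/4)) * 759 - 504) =6829246/2988117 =2.29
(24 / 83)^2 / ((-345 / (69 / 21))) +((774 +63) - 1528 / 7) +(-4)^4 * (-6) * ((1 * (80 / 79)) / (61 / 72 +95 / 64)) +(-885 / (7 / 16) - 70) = -54776770733459 / 25581578155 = -2141.26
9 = 9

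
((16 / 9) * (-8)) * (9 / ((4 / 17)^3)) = -9826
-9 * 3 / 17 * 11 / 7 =-297 / 119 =-2.50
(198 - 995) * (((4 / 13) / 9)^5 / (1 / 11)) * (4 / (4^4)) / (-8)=17534 / 21924480357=0.00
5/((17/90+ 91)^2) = 40500/67354849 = 0.00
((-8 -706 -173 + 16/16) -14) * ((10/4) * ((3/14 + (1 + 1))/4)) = -34875/28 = -1245.54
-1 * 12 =-12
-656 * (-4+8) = -2624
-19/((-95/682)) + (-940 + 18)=-3928/5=-785.60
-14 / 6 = -7 / 3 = -2.33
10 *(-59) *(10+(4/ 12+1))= -20060/ 3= -6686.67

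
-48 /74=-24 /37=-0.65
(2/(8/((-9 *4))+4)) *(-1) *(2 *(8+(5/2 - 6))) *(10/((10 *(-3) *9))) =3/17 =0.18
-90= -90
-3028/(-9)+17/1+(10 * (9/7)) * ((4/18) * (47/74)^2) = 30582928/86247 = 354.60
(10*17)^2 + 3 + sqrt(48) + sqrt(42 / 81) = sqrt(42) / 9 + 4*sqrt(3) + 28903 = 28910.65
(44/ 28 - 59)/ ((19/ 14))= -804/ 19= -42.32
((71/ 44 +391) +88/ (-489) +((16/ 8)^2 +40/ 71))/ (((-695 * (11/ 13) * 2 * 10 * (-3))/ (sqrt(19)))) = 7884070961 * sqrt(19)/ 700726633200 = 0.05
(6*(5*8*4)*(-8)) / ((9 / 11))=-28160 / 3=-9386.67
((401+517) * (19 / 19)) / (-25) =-918 / 25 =-36.72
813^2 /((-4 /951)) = -157145379.75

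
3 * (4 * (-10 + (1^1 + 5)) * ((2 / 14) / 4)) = -12 / 7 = -1.71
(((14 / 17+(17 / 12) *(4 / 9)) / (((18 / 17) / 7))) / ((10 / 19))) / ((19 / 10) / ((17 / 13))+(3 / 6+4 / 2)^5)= 1723528 / 9358173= 0.18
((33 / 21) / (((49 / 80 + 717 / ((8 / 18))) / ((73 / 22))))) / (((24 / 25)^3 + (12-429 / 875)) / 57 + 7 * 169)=216718750 / 79365682940851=0.00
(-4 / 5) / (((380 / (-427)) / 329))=140483 / 475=295.75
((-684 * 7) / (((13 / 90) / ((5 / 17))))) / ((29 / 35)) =-75411000 / 6409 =-11766.42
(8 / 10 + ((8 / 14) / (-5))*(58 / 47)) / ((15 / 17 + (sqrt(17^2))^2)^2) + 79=788995349999 / 9987281920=79.00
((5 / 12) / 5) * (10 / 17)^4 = 2500 / 250563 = 0.01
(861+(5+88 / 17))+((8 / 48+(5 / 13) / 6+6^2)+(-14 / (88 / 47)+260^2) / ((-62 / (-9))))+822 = 6958066091 / 602888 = 11541.23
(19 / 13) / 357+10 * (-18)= -835361 / 4641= -180.00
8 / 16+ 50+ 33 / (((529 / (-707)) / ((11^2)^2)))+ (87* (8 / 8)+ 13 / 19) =-12977610719 / 20102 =-645588.04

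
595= 595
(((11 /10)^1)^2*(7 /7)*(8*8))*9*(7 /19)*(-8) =-975744 /475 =-2054.20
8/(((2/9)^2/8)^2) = 209952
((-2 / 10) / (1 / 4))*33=-132 / 5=-26.40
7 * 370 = 2590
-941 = -941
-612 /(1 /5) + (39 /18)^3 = -658763 /216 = -3049.83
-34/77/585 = -34/45045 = -0.00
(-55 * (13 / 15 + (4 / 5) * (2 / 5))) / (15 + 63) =-979 / 1170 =-0.84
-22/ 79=-0.28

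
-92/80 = -23/20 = -1.15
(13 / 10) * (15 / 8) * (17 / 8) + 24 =3735 / 128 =29.18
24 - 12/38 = 450/19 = 23.68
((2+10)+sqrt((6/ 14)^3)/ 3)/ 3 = sqrt(21)/ 147+4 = 4.03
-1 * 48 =-48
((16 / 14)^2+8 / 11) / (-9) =-1096 / 4851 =-0.23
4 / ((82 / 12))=24 / 41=0.59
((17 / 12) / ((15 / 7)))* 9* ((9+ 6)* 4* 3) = 1071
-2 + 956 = 954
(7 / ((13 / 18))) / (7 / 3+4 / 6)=42 / 13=3.23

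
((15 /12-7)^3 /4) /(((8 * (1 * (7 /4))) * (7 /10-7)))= 60835 /112896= 0.54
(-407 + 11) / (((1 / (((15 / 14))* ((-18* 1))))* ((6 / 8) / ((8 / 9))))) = 63360 / 7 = 9051.43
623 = 623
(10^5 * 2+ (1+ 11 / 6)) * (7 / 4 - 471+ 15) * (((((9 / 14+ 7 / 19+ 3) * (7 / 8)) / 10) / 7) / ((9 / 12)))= -332359965509 / 54720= -6073829.78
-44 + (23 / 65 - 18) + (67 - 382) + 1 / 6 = -146827 / 390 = -376.48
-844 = -844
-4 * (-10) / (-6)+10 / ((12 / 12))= 10 / 3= 3.33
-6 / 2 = -3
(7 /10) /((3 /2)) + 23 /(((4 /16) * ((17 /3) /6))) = 24959 /255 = 97.88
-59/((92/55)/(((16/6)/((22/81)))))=-7965/23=-346.30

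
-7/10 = -0.70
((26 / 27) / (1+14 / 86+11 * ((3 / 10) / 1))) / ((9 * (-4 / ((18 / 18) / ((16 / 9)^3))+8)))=-8385 / 5062322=-0.00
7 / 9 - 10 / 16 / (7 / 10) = -29 / 252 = -0.12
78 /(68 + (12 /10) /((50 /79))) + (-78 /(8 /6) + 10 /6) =-55.72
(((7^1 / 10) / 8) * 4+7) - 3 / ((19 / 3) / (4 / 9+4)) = 1993 / 380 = 5.24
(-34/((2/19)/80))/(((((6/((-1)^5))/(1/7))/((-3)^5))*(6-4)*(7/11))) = -5755860/49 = -117466.53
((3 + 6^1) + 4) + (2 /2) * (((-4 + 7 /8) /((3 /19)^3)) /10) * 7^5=-576390449 /432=-1334237.15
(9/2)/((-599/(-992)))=4464/599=7.45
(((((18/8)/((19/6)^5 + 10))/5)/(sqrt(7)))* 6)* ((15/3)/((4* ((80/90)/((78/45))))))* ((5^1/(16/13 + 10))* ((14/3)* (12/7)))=13305708* sqrt(7)/1305021949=0.03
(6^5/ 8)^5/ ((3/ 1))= 289207845356544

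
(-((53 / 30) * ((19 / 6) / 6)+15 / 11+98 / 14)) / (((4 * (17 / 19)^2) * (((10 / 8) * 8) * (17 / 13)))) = -518280841 / 2334657600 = -0.22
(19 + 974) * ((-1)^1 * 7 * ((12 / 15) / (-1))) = 27804 / 5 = 5560.80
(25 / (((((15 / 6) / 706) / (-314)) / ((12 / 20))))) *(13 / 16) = -2161419 / 2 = -1080709.50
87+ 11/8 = 707/8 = 88.38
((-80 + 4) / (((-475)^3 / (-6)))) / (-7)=24 / 39484375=0.00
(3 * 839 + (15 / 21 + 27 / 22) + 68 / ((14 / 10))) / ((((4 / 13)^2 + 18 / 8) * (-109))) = -133644186 / 13302905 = -10.05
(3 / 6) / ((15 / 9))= 3 / 10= 0.30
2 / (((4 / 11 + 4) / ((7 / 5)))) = 77 / 120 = 0.64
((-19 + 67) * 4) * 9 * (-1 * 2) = -3456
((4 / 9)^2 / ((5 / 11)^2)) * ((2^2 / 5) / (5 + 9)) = 3872 / 70875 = 0.05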